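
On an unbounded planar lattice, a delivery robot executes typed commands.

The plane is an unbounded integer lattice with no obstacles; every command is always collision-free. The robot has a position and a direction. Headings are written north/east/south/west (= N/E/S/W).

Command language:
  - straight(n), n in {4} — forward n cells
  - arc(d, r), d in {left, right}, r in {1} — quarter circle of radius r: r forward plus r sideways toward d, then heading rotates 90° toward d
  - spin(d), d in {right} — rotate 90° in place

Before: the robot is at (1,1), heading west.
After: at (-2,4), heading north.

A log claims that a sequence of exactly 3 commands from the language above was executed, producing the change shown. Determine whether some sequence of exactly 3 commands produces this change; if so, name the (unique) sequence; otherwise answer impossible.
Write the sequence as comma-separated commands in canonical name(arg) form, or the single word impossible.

key: cell and facing (now N) both changed — the 3 commands mix motion and turning
begin: at (1,1), heading west
t=1 arc(right, 1) ⇒ at (0,2), heading north
t=2 arc(left, 1) ⇒ at (-1,3), heading west
t=3 arc(right, 1) ⇒ at (-2,4), heading north
all 64 alternatives checked — unique.

arc(right, 1), arc(left, 1), arc(right, 1)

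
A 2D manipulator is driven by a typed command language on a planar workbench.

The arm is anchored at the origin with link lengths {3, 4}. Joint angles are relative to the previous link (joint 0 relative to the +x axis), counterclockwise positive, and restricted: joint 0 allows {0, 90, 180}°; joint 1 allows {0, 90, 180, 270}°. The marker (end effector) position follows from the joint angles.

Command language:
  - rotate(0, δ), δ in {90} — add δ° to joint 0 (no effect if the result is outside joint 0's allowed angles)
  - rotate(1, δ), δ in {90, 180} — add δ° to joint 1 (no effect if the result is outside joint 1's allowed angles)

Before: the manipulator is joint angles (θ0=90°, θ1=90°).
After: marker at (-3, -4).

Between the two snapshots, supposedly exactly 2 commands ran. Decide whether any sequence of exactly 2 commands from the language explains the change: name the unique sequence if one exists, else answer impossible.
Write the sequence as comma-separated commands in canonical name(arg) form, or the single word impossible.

rotate(0, 90), rotate(0, 90)

start: joint angles (θ0=90°, θ1=90°)
1. rotate(0, 90) → joint angles (θ0=180°, θ1=90°)
2. rotate(0, 90) → joint angles (θ0=180°, θ1=90°)
no other 2-command option fits: unique.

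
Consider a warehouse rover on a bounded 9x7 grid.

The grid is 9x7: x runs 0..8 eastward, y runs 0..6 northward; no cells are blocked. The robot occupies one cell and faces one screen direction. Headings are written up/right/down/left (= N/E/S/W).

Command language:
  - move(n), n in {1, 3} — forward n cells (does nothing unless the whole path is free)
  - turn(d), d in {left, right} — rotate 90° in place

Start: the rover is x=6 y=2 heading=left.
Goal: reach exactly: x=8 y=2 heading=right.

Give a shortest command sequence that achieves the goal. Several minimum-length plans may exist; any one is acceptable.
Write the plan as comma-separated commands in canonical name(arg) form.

initial: x=6 y=2 heading=left
step 1 (turn(left)): x=6 y=2 heading=down
step 2 (turn(left)): x=6 y=2 heading=right
step 3 (move(1)): x=7 y=2 heading=right
step 4 (move(1)): x=8 y=2 heading=right
shorter routes all fall short; 4 is best.

turn(left), turn(left), move(1), move(1)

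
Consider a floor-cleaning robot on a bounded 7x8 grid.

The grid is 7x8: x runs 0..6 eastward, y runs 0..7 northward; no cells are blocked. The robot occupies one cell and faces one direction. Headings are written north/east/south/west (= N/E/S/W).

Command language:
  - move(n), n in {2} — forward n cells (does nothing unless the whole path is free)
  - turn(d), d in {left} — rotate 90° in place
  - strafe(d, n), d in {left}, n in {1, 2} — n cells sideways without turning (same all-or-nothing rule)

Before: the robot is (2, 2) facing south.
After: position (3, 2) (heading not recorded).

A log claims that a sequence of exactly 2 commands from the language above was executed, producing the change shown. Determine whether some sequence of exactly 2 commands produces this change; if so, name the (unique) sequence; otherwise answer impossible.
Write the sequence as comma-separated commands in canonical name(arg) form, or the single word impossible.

strafe(left, 1), turn(left)

key: order matters: swapping strafe(left, 1) and turn(left) lands elsewhere
t0: (2, 2) facing south
1. strafe(left, 1) → (3, 2) facing south
2. turn(left) → (3, 2) facing east
uniquely the one of 16 2-step routes that fits.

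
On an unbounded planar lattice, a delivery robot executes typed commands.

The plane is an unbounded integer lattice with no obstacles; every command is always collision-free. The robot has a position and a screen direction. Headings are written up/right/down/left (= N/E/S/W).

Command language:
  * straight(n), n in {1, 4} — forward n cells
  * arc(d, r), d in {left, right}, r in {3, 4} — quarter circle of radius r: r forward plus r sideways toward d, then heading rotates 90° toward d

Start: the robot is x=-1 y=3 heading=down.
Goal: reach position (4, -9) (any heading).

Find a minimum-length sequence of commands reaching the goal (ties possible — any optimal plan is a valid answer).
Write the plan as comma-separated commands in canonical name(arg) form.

initial: x=-1 y=3 heading=down
step 1 (arc(left, 4)): x=3 y=-1 heading=right
step 2 (arc(right, 4)): x=7 y=-5 heading=down
step 3 (straight(1)): x=7 y=-6 heading=down
step 4 (arc(right, 3)): x=4 y=-9 heading=left
shorter routes all fall short; 4 is best.

arc(left, 4), arc(right, 4), straight(1), arc(right, 3)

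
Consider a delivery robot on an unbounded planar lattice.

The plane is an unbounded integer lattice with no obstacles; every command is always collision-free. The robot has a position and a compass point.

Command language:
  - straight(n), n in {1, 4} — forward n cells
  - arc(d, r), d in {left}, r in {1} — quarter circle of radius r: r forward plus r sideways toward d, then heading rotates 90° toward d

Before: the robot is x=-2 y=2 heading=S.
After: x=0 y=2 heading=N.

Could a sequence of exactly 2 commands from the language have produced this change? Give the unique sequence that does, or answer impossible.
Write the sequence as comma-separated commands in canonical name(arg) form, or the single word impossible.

key: position moved to (0,2) AND the heading swung to N — translation plus rotation needed
initial: x=-2 y=2 heading=S
1. arc(left, 1) → x=-1 y=1 heading=E
2. arc(left, 1) → x=0 y=2 heading=N
uniquely the one of 9 2-step routes that fits.

arc(left, 1), arc(left, 1)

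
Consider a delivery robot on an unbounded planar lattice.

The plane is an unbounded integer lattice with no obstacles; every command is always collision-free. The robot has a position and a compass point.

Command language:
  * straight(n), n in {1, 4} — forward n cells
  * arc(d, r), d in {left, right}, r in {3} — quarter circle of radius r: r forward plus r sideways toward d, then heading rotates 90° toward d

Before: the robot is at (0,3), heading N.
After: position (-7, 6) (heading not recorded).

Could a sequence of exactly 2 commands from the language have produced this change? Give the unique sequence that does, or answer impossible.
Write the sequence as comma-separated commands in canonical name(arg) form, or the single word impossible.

key: order matters: swapping arc(left, 3) and straight(4) lands elsewhere
from: at (0,3), heading N
[1] after arc(left, 3): at (-3,6), heading W
[2] after straight(4): at (-7,6), heading W
no other 2-command option fits: unique.

arc(left, 3), straight(4)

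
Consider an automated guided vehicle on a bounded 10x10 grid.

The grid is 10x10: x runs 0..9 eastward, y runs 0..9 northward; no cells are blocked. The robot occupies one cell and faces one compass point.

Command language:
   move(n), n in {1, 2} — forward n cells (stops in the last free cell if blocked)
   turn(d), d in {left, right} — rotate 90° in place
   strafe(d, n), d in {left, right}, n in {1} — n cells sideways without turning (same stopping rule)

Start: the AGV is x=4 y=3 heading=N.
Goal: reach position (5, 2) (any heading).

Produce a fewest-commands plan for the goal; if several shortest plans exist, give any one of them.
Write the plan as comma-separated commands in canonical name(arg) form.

turn(right), move(1), strafe(right, 1)

from: x=4 y=3 heading=N
step 1 (turn(right)): x=4 y=3 heading=E
step 2 (move(1)): x=5 y=3 heading=E
step 3 (strafe(right, 1)): x=5 y=2 heading=E
shorter routes all fall short; 3 is best.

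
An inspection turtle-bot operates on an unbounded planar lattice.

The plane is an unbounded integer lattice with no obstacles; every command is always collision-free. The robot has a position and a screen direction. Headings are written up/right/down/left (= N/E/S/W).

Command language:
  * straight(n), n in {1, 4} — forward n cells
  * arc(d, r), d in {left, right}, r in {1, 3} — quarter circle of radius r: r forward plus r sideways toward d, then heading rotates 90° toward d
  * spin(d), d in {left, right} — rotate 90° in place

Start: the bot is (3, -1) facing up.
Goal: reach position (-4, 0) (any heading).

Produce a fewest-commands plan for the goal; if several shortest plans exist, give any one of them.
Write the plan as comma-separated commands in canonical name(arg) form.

start: (3, -1) facing up
step 1 (spin(left)): (3, -1) facing left
step 2 (arc(right, 3)): (0, 2) facing up
step 3 (arc(left, 1)): (-1, 3) facing left
step 4 (arc(left, 3)): (-4, 0) facing down
nothing shorter than 4 reaches the goal.

spin(left), arc(right, 3), arc(left, 1), arc(left, 3)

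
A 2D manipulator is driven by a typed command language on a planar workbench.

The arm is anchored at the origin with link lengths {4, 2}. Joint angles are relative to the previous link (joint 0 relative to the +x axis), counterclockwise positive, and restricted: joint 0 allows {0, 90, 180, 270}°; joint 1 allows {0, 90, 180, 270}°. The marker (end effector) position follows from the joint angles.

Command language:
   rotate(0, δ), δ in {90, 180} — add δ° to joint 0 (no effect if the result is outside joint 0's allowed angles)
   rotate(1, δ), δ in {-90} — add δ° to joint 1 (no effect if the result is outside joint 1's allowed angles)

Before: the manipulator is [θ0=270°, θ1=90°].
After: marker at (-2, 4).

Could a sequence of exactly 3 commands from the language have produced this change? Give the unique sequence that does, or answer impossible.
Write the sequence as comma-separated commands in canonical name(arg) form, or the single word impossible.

rotate(0, 180), rotate(0, 180), rotate(0, 180)

begin: [θ0=270°, θ1=90°]
1. rotate(0, 180) → [θ0=90°, θ1=90°]
2. rotate(0, 180) → [θ0=270°, θ1=90°]
3. rotate(0, 180) → [θ0=90°, θ1=90°]
no rival 3-sequence matches.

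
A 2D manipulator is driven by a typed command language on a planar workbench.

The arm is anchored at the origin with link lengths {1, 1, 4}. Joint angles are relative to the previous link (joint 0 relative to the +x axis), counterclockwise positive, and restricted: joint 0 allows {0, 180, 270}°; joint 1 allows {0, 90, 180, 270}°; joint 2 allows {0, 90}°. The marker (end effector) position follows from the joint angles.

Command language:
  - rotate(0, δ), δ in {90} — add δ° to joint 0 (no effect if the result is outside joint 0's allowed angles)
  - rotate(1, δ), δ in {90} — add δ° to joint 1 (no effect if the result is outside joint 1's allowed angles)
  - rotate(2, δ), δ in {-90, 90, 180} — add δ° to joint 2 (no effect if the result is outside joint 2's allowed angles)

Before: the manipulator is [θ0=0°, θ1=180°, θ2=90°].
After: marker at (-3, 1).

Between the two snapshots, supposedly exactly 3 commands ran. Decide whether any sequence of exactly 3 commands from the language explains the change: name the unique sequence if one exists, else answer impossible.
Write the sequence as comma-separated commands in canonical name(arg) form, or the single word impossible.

begin: [θ0=0°, θ1=180°, θ2=90°]
step 1 (rotate(1, 90)): [θ0=0°, θ1=270°, θ2=90°]
step 2 (rotate(1, 90)): [θ0=0°, θ1=0°, θ2=90°]
step 3 (rotate(1, 90)): [θ0=0°, θ1=90°, θ2=90°]
uniquely the one of 125 3-step routes that fits.

rotate(1, 90), rotate(1, 90), rotate(1, 90)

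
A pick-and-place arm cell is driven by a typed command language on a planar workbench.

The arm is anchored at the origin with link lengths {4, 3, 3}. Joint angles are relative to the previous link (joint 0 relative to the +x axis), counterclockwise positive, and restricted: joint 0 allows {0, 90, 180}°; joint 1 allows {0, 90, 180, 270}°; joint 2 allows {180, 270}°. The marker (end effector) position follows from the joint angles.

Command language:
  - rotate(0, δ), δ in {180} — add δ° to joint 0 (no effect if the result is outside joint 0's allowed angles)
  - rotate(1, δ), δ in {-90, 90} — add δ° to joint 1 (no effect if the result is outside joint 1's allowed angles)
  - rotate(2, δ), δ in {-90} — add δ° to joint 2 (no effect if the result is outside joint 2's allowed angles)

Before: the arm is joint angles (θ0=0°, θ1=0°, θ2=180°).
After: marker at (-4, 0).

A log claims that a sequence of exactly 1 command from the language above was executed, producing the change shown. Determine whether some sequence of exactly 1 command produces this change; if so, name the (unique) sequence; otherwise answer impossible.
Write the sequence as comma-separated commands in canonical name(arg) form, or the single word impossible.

start: joint angles (θ0=0°, θ1=0°, θ2=180°)
step 1 (rotate(0, 180)): joint angles (θ0=180°, θ1=0°, θ2=180°)
no other 1-command option fits: unique.

rotate(0, 180)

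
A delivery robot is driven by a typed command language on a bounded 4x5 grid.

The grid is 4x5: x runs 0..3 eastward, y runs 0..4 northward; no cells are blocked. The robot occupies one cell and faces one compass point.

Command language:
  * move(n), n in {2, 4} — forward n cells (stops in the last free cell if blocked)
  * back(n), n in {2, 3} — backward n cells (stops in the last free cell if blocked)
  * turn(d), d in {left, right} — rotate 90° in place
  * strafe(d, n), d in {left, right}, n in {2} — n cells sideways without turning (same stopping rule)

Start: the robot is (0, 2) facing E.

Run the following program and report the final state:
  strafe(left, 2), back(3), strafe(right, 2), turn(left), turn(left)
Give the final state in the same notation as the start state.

(0, 2) facing W

start: (0, 2) facing E
1. strafe(left, 2) → (0, 4) facing E
2. back(3) → (0, 4) facing E
3. strafe(right, 2) → (0, 2) facing E
4. turn(left) → (0, 2) facing N
5. turn(left) → (0, 2) facing W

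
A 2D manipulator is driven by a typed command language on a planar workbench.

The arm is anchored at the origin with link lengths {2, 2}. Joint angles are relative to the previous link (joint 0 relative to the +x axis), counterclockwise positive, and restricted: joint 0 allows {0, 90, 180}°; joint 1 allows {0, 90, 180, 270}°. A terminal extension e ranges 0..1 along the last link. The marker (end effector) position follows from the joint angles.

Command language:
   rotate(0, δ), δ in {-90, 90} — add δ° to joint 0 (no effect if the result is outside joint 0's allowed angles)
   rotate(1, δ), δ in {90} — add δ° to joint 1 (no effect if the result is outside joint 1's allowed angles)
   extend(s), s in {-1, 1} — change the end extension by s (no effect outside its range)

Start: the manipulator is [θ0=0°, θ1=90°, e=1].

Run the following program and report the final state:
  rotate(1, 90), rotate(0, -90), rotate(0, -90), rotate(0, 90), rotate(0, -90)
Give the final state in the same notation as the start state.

[θ0=0°, θ1=180°, e=1]

from: [θ0=0°, θ1=90°, e=1]
1. rotate(1, 90) → [θ0=0°, θ1=180°, e=1]
2. rotate(0, -90) → [θ0=0°, θ1=180°, e=1]
3. rotate(0, -90) → [θ0=0°, θ1=180°, e=1]
4. rotate(0, 90) → [θ0=90°, θ1=180°, e=1]
5. rotate(0, -90) → [θ0=0°, θ1=180°, e=1]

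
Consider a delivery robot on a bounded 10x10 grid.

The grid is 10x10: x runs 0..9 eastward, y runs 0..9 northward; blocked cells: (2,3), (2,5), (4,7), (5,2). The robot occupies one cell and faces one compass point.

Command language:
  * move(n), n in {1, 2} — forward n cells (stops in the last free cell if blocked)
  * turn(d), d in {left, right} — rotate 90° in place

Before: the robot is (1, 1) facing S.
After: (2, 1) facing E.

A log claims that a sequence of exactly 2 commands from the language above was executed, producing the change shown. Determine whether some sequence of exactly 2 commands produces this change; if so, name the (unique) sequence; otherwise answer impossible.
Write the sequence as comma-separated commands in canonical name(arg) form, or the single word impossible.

turn(left), move(1)

key: cell and facing (now E) both changed — the 2 commands mix motion and turning
initial: (1, 1) facing S
t=1 turn(left) ⇒ (1, 1) facing E
t=2 move(1) ⇒ (2, 1) facing E
no other 2-command option fits: unique.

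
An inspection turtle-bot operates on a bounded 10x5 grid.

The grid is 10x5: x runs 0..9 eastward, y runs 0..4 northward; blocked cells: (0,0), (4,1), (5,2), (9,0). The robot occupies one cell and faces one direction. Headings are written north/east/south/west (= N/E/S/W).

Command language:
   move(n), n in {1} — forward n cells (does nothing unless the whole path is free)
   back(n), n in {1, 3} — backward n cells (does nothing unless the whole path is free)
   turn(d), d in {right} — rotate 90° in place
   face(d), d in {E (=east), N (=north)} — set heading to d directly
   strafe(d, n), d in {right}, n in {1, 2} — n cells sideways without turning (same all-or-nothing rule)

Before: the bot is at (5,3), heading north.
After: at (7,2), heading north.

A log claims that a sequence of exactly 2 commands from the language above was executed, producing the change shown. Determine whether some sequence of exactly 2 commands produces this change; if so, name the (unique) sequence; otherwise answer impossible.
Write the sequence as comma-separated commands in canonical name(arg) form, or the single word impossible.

strafe(right, 2), back(1)

key: order matters: swapping strafe(right, 2) and back(1) lands elsewhere
begin: at (5,3), heading north
t=1 strafe(right, 2) ⇒ at (7,3), heading north
t=2 back(1) ⇒ at (7,2), heading north
all 64 alternatives checked — unique.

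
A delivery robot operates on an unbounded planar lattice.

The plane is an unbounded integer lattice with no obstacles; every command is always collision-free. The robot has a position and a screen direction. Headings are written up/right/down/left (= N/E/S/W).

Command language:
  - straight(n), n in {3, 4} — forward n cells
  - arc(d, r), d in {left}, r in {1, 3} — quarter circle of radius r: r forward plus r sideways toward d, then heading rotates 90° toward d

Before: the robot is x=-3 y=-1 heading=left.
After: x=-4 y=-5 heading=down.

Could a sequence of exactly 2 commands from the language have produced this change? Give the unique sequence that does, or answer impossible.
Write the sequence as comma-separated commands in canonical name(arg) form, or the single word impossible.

arc(left, 1), straight(3)

key: cell and facing (now S) both changed — the 2 commands mix motion and turning
from: x=-3 y=-1 heading=left
1. arc(left, 1) → x=-4 y=-2 heading=down
2. straight(3) → x=-4 y=-5 heading=down
no other 2-command option fits: unique.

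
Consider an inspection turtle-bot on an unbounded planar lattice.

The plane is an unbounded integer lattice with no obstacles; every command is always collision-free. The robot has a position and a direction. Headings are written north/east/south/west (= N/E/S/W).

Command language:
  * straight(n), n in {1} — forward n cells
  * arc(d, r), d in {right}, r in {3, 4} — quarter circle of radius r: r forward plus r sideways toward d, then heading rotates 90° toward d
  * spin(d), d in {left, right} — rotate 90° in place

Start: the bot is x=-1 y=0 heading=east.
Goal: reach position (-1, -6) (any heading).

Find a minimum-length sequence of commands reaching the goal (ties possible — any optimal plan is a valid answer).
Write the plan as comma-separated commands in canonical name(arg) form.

begin: x=-1 y=0 heading=east
[1] after arc(right, 3): x=2 y=-3 heading=south
[2] after arc(right, 3): x=-1 y=-6 heading=west
nothing shorter than 2 reaches the goal.

arc(right, 3), arc(right, 3)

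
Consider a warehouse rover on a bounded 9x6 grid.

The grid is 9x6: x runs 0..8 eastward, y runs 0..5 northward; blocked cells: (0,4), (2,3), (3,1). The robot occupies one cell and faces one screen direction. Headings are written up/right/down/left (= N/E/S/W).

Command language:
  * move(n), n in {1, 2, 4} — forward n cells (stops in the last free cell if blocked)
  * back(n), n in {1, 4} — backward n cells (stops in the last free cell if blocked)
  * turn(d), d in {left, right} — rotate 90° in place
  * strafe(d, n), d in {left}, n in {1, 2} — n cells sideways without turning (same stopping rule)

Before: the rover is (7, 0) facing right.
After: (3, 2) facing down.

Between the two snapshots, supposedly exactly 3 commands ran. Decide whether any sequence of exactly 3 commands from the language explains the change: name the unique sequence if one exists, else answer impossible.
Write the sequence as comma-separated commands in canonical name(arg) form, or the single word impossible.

key: cell and facing (now S) both changed — the 3 commands mix motion and turning
initial: (7, 0) facing right
t=1 strafe(left, 2) ⇒ (7, 2) facing right
t=2 back(4) ⇒ (3, 2) facing right
t=3 turn(right) ⇒ (3, 2) facing down
uniquely the one of 729 3-step routes that fits.

strafe(left, 2), back(4), turn(right)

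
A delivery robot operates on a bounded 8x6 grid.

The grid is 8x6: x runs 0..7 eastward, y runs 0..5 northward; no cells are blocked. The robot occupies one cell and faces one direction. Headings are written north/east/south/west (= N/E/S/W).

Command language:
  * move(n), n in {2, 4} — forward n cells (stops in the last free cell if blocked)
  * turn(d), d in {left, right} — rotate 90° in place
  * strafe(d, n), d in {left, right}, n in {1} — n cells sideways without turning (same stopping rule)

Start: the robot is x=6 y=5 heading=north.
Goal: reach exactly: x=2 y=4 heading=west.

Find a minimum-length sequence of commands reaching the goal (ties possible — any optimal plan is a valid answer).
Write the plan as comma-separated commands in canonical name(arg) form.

turn(left), strafe(left, 1), move(4)

t0: x=6 y=5 heading=north
t=1 turn(left) ⇒ x=6 y=5 heading=west
t=2 strafe(left, 1) ⇒ x=6 y=4 heading=west
t=3 move(4) ⇒ x=2 y=4 heading=west
no 2-step plan works, so 3 is optimal.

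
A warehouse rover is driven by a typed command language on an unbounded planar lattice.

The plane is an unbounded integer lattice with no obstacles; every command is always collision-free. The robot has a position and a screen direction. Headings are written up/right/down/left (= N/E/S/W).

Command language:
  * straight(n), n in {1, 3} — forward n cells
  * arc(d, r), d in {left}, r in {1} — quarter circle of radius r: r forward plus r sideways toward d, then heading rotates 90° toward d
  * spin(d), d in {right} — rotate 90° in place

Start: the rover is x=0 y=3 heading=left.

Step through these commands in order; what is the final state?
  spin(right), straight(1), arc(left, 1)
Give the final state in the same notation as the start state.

x=-1 y=5 heading=left

start: x=0 y=3 heading=left
1. spin(right) → x=0 y=3 heading=up
2. straight(1) → x=0 y=4 heading=up
3. arc(left, 1) → x=-1 y=5 heading=left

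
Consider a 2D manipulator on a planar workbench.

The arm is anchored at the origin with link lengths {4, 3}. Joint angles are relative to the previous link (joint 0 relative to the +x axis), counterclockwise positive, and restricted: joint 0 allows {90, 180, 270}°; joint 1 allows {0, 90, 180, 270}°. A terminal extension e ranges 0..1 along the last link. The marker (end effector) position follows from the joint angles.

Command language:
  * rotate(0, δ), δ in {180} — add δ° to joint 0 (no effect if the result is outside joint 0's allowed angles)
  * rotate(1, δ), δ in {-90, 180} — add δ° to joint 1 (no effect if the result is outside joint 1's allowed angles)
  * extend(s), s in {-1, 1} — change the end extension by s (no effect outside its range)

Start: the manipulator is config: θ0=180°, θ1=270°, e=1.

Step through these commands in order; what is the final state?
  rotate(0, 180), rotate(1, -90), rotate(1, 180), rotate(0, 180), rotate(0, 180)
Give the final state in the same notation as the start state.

config: θ0=180°, θ1=0°, e=1

t0: config: θ0=180°, θ1=270°, e=1
t=1 rotate(0, 180) ⇒ config: θ0=180°, θ1=270°, e=1
t=2 rotate(1, -90) ⇒ config: θ0=180°, θ1=180°, e=1
t=3 rotate(1, 180) ⇒ config: θ0=180°, θ1=0°, e=1
t=4 rotate(0, 180) ⇒ config: θ0=180°, θ1=0°, e=1
t=5 rotate(0, 180) ⇒ config: θ0=180°, θ1=0°, e=1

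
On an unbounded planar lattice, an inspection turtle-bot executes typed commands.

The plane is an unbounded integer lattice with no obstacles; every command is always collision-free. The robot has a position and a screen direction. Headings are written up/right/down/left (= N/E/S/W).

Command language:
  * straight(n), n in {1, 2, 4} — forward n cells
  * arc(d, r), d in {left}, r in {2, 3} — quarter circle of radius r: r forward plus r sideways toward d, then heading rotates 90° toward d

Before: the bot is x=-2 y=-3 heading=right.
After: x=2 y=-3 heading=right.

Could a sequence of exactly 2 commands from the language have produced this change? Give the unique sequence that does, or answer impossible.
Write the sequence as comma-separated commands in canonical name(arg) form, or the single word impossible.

straight(2), straight(2)

key: heading stays E — no command in the sequence turns
initial: x=-2 y=-3 heading=right
t=1 straight(2) ⇒ x=0 y=-3 heading=right
t=2 straight(2) ⇒ x=2 y=-3 heading=right
no other 2-command option fits: unique.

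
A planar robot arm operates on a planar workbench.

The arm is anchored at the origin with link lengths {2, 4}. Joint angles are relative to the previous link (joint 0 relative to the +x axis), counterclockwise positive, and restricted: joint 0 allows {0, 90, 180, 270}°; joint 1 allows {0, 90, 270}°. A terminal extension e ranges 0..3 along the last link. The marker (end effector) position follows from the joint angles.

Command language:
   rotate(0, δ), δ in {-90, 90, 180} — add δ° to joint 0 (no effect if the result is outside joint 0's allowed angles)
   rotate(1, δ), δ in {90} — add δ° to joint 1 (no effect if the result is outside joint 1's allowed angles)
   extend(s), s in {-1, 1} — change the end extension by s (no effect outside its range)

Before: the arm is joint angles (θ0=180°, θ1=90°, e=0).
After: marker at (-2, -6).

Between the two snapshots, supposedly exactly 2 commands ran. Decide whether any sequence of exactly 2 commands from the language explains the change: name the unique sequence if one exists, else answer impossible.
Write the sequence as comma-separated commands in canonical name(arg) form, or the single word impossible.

begin: joint angles (θ0=180°, θ1=90°, e=0)
1. extend(1) → joint angles (θ0=180°, θ1=90°, e=1)
2. extend(1) → joint angles (θ0=180°, θ1=90°, e=2)
all 36 alternatives checked — unique.

extend(1), extend(1)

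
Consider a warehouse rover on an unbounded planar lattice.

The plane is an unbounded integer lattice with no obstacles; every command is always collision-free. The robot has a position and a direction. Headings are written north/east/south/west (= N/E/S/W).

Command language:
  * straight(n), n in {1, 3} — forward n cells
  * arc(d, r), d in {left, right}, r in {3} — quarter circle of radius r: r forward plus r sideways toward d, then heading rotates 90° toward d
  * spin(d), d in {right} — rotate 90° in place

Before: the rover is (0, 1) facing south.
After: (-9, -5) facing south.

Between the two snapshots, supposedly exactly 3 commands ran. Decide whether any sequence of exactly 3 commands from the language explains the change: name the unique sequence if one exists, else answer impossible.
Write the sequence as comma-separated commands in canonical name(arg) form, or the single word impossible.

arc(right, 3), straight(3), arc(left, 3)

key: running arc(left, 3) before arc(right, 3) would end elsewhere — order is forced
from: (0, 1) facing south
t=1 arc(right, 3) ⇒ (-3, -2) facing west
t=2 straight(3) ⇒ (-6, -2) facing west
t=3 arc(left, 3) ⇒ (-9, -5) facing south
all 125 alternatives checked — unique.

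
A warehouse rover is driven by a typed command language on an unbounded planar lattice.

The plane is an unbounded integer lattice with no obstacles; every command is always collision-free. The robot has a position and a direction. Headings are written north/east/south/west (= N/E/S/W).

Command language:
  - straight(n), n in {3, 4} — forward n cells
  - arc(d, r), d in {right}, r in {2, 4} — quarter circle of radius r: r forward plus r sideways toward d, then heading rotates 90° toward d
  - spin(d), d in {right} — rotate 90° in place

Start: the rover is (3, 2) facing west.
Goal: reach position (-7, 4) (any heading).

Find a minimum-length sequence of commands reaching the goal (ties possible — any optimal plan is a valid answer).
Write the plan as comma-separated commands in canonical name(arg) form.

straight(4), straight(4), arc(right, 2)

t0: (3, 2) facing west
t=1 straight(4) ⇒ (-1, 2) facing west
t=2 straight(4) ⇒ (-5, 2) facing west
t=3 arc(right, 2) ⇒ (-7, 4) facing north
nothing shorter than 3 reaches the goal.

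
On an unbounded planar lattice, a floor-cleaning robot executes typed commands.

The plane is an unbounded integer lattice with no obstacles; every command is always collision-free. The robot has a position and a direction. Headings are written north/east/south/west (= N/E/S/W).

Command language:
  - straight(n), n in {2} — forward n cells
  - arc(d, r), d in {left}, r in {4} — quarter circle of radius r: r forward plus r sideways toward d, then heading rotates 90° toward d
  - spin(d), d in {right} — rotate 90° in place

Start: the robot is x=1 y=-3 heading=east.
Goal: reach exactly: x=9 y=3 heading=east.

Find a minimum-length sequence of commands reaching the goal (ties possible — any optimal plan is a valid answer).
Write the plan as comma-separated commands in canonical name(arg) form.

begin: x=1 y=-3 heading=east
[1] after straight(2): x=3 y=-3 heading=east
[2] after straight(2): x=5 y=-3 heading=east
[3] after arc(left, 4): x=9 y=1 heading=north
[4] after straight(2): x=9 y=3 heading=north
[5] after spin(right): x=9 y=3 heading=east
nothing shorter than 5 reaches the goal.

straight(2), straight(2), arc(left, 4), straight(2), spin(right)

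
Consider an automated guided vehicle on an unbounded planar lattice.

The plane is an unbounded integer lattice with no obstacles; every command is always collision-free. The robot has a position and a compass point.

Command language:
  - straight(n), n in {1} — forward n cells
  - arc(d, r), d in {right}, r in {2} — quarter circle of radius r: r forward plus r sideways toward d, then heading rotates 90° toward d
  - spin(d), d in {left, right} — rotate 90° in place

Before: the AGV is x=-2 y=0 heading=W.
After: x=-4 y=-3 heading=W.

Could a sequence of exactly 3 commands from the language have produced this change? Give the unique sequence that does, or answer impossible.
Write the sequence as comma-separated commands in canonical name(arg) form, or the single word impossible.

spin(left), straight(1), arc(right, 2)

key: running arc(right, 2) before spin(left) would end elsewhere — order is forced
initial: x=-2 y=0 heading=W
t=1 spin(left) ⇒ x=-2 y=0 heading=S
t=2 straight(1) ⇒ x=-2 y=-1 heading=S
t=3 arc(right, 2) ⇒ x=-4 y=-3 heading=W
no other 3-command option fits: unique.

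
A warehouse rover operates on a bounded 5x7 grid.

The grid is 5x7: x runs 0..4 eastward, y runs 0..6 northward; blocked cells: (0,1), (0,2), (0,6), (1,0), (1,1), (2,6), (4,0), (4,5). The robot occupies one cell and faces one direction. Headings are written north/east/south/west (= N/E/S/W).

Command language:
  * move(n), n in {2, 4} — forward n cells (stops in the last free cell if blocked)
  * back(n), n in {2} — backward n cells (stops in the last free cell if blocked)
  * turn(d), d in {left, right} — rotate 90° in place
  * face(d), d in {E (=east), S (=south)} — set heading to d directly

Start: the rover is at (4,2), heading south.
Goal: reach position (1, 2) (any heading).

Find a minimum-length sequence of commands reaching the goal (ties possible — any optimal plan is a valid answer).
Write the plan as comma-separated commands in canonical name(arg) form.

turn(right), move(4)

t0: at (4,2), heading south
step 1 (turn(right)): at (4,2), heading west
step 2 (move(4)): at (1,2), heading west
nothing shorter than 2 reaches the goal.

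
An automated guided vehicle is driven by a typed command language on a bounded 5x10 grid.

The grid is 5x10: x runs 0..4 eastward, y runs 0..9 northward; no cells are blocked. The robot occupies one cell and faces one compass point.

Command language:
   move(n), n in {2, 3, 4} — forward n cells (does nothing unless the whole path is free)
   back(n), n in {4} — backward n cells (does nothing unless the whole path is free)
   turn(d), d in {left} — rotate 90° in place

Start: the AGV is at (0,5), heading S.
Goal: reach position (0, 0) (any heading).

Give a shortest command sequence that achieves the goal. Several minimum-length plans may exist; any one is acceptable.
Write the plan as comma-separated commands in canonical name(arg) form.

move(3), move(2)

start: at (0,5), heading S
[1] after move(3): at (0,2), heading S
[2] after move(2): at (0,0), heading S
nothing shorter than 2 reaches the goal.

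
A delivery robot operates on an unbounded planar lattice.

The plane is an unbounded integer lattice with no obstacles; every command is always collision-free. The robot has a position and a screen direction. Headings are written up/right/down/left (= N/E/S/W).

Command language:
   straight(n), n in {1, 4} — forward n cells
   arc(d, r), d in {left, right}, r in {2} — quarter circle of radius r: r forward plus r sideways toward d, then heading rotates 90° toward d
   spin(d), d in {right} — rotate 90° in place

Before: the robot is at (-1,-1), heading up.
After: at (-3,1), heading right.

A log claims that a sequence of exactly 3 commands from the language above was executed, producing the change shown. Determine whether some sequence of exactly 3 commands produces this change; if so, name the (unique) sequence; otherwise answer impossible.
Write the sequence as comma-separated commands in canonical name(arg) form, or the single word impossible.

arc(left, 2), spin(right), spin(right)

key: position moved to (-3,1) AND the heading swung to E — translation plus rotation needed
t0: at (-1,-1), heading up
step 1 (arc(left, 2)): at (-3,1), heading left
step 2 (spin(right)): at (-3,1), heading up
step 3 (spin(right)): at (-3,1), heading right
uniquely the one of 125 3-step routes that fits.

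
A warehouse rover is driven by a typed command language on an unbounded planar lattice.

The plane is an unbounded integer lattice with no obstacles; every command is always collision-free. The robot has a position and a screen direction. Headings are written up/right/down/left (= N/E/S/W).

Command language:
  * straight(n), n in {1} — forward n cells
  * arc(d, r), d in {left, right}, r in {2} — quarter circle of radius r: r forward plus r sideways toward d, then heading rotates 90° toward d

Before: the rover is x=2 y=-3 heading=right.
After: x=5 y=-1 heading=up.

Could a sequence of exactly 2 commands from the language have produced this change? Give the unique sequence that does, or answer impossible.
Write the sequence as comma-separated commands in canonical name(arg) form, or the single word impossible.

straight(1), arc(left, 2)

key: cell and facing (now N) both changed — the 2 commands mix motion and turning
start: x=2 y=-3 heading=right
[1] after straight(1): x=3 y=-3 heading=right
[2] after arc(left, 2): x=5 y=-1 heading=up
all 9 alternatives checked — unique.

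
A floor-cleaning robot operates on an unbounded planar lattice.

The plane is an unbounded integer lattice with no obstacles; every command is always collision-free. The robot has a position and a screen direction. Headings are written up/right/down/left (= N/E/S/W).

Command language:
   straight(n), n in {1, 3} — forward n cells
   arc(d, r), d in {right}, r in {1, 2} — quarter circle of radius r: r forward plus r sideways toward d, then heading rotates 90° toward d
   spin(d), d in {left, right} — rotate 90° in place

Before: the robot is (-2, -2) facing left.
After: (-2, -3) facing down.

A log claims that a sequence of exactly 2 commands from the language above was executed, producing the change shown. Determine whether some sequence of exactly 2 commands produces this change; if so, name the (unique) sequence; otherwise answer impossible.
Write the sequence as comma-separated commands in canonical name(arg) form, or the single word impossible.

spin(left), straight(1)

key: order matters: swapping spin(left) and straight(1) lands elsewhere
initial: (-2, -2) facing left
1. spin(left) → (-2, -2) facing down
2. straight(1) → (-2, -3) facing down
no other 2-command option fits: unique.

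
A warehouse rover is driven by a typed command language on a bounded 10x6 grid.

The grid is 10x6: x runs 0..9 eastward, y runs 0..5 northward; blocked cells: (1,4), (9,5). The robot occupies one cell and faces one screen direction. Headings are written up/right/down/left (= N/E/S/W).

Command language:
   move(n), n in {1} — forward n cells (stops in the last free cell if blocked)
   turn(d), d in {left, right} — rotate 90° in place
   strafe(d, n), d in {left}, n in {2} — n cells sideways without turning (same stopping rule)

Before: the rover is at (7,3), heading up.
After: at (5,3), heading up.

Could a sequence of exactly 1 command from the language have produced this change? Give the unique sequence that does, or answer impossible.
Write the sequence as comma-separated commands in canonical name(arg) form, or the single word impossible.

strafe(left, 2)

key: heading stays N — the single command does not turn
t0: at (7,3), heading up
1. strafe(left, 2) → at (5,3), heading up
all 4 alternatives checked — unique.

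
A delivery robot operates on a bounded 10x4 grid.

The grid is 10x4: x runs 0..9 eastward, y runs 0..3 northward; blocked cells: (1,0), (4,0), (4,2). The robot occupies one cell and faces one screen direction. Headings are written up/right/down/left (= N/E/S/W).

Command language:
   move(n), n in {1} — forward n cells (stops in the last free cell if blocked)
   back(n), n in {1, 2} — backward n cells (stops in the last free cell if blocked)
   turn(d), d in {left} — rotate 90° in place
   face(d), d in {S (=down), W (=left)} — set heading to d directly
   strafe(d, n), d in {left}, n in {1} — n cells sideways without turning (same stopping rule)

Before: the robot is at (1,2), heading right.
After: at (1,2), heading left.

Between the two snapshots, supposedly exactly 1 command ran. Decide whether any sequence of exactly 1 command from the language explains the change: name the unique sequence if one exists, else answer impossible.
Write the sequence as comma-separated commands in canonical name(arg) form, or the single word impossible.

face(W)

key: (1,2) unchanged — the single command moves nothing
initial: at (1,2), heading right
t=1 face(W) ⇒ at (1,2), heading left
no other 1-command option fits: unique.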